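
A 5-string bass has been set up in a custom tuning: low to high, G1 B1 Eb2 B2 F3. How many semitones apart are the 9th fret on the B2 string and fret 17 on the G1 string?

B2 at fret 9 → Ab3 (MIDI 56); G1 at fret 17 → C3 (MIDI 48).
56 − 48 = 8, so the two pitches are 8 semitones apart, with Ab3 the higher.

8 semitones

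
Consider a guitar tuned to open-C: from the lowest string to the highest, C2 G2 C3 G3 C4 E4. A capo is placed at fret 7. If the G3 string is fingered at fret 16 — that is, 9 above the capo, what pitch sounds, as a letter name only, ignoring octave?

The capo raises the open G3 by 7 semitones to D4; fretting 9 more gives G3 + 7 + 9 = G3 + 16 semitones, landing on B.

B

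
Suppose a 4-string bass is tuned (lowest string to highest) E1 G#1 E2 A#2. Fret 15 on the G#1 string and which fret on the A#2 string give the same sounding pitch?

G#1 at fret 15 is G#1 + 15 semitones = B2.
The open A#2 string is 14 semitones above the open G#1, so the same pitch on the A#2 string lies at fret 15 − 14 = 1.

1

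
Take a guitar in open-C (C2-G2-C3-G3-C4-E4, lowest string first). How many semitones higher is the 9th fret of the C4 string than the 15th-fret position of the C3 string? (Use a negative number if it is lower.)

C4 at fret 9 → A4 (MIDI 69); C3 at fret 15 → D#4 (MIDI 63).
69 − 63 = 6, so the two pitches are 6 semitones apart.

6 semitones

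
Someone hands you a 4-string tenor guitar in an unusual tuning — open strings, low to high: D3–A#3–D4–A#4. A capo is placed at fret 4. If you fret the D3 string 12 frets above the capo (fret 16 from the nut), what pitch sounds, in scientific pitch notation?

F#4

The capo raises the open D3 by 4 semitones to F#3; fretting 12 more gives D3 + 4 + 12 = D3 + 16 semitones = F#4.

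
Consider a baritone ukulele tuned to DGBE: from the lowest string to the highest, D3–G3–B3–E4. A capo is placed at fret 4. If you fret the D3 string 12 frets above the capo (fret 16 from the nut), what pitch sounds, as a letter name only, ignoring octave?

F♯

The capo raises the open D3 by 4 semitones to F♯3; fretting 12 more gives D3 + 4 + 12 = D3 + 16 semitones, landing on F♯.
(Also written G♭.)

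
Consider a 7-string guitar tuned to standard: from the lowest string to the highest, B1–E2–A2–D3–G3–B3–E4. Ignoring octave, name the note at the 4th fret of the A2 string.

C♯

A2 is MIDI 45. Adding 4 gives 49; 49 mod 12 = 1, i.e. C♯.
(Equivalently spelled D♭.)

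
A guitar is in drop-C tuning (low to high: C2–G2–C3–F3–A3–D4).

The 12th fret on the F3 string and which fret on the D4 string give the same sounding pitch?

Fret 12 on F3 is MIDI 53 + 12 = 65 (F4). On the D4 string (open MIDI 62), that pitch is 65 − 62 = fret 3.

3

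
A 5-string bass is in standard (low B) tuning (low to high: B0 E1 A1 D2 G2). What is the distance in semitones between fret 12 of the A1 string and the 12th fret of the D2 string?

5 semitones

A1 at fret 12 → A2 (MIDI 45); D2 at fret 12 → D3 (MIDI 50).
45 − 50 = -5, so the two pitches are 5 semitones apart, with D3 the higher.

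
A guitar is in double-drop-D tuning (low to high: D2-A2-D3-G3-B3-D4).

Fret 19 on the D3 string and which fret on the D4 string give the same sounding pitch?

7

Fret 19 on D3 is MIDI 50 + 19 = 69 (A4). On the D4 string (open MIDI 62), that pitch is 69 − 62 = fret 7.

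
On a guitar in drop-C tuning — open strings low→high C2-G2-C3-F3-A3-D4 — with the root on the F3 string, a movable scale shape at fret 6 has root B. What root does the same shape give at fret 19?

C

Moving from fret 6 to fret 19 shifts the root by 13 semitones.
B up 13 semitones is C.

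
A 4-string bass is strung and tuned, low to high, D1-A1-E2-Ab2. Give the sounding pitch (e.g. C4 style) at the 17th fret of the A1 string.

D3

Each fret is one semitone, so A1 + 17 = D3.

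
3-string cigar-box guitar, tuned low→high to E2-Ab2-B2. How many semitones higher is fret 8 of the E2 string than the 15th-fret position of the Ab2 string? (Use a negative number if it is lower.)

-11 semitones

E2 at fret 8 → C3 (MIDI 48); Ab2 at fret 15 → B3 (MIDI 59).
48 − 59 = -11, so the two pitches are 11 semitones apart.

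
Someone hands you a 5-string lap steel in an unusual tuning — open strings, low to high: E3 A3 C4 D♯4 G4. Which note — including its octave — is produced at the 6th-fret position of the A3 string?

D♯4

Each fret is one semitone, so A3 + 6 = D♯4.
(Equivalently spelled E♭4.)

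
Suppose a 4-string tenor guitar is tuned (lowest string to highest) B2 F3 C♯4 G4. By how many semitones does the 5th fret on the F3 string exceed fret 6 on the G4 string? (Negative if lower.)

-15 semitones

F3 at fret 5 → A♯3 (MIDI 58); G4 at fret 6 → C♯5 (MIDI 73).
58 − 73 = -15, so the two pitches are 15 semitones apart.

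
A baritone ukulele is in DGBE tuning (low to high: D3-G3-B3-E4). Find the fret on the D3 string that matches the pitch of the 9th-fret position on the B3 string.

B3 at fret 9 is B3 + 9 semitones = G♯4.
The open D3 string is 9 semitones below the open B3, so the same pitch on the D3 string lies at fret 9 + 9 = 18.

18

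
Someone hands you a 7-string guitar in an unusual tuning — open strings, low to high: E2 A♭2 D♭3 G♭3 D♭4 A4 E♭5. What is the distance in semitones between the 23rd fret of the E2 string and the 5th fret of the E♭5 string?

E2 at fret 23 → E♭4 (MIDI 63); E♭5 at fret 5 → A♭5 (MIDI 80).
63 − 80 = -17, so the two pitches are 17 semitones apart, with A♭5 the higher.

17 semitones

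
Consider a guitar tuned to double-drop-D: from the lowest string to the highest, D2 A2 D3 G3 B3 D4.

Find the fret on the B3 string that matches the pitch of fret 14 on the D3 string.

5

Fret 14 on D3 is MIDI 50 + 14 = 64 (E4). On the B3 string (open MIDI 59), that pitch is 64 − 59 = fret 5.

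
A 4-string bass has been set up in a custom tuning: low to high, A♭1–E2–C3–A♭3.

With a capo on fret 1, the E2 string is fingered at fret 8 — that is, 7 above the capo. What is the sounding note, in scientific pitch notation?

C3

The capo raises the open E2 by 1 semitone to F2; fretting 7 more gives E2 + 1 + 7 = E2 + 8 semitones = C3.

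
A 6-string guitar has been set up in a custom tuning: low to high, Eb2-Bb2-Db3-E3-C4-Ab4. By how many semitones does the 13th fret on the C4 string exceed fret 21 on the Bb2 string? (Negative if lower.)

C4 at fret 13 → Db5 (MIDI 73); Bb2 at fret 21 → G4 (MIDI 67).
73 − 67 = 6, so the two pitches are 6 semitones apart.

6 semitones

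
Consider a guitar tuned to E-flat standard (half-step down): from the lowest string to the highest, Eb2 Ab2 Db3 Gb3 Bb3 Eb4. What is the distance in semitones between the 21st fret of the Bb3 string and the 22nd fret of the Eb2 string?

Bb3 at fret 21 → G5 (MIDI 79); Eb2 at fret 22 → Db4 (MIDI 61).
79 − 61 = 18, so the two pitches are 18 semitones apart, with G5 the higher.

18 semitones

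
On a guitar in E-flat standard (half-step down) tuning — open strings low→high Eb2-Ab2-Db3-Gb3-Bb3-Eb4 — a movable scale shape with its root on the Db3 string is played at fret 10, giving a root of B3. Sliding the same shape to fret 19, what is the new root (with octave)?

Ab4

Moving from fret 10 to fret 19 shifts the root by 9 semitones.
B3 up 9 semitones is Ab4.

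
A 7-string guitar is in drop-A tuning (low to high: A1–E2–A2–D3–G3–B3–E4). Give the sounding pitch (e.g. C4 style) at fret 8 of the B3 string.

G4

B3 is MIDI 59. Adding 8 gives 67, which is G4.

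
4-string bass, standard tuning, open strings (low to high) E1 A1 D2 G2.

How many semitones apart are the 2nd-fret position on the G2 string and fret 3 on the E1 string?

G2 at fret 2 → A2 (MIDI 45); E1 at fret 3 → G1 (MIDI 31).
45 − 31 = 14, so the two pitches are 14 semitones apart, with A2 the higher.

14 semitones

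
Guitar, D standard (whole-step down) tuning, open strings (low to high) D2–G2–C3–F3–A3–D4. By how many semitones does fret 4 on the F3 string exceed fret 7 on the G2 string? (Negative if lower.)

F3 at fret 4 → A3 (MIDI 57); G2 at fret 7 → D3 (MIDI 50).
57 − 50 = 7, so the two pitches are 7 semitones apart.

7 semitones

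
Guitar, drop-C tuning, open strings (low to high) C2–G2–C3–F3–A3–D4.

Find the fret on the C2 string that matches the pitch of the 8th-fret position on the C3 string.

20

Fret 8 on C3 is MIDI 48 + 8 = 56 (G#3). On the C2 string (open MIDI 36), that pitch is 56 − 36 = fret 20.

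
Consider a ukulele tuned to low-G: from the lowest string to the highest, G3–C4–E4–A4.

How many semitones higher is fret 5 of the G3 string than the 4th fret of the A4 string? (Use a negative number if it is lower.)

G3 at fret 5 → C4 (MIDI 60); A4 at fret 4 → C#5 (MIDI 73).
60 − 73 = -13, so the two pitches are 13 semitones apart.

-13 semitones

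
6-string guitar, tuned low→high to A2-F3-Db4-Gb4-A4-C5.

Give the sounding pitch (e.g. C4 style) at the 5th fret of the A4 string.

Each fret is one semitone, so A4 + 5 = D5.

D5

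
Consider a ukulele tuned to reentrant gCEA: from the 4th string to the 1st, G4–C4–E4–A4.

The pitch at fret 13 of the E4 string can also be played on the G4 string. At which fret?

Fret 13 on E4 is MIDI 64 + 13 = 77 (F5). On the G4 string (open MIDI 67), that pitch is 77 − 67 = fret 10.

10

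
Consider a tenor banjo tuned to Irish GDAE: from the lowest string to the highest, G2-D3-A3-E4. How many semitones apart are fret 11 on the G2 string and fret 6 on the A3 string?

9 semitones

G2 at fret 11 → F#3 (MIDI 54); A3 at fret 6 → D#4 (MIDI 63).
54 − 63 = -9, so the two pitches are 9 semitones apart, with D#4 the higher.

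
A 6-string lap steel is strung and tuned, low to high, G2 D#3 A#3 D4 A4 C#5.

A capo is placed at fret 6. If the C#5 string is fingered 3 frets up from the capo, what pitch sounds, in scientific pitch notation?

The capo raises the open C#5 by 6 semitones to G5; fretting 3 more gives C#5 + 6 + 3 = C#5 + 9 semitones = A#5.
(Also written Bb.)

A#5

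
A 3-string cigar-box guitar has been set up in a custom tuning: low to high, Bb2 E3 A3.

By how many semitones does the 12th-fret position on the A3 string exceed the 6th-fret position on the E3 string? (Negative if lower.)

11 semitones

A3 at fret 12 → A4 (MIDI 69); E3 at fret 6 → Bb3 (MIDI 58).
69 − 58 = 11, so the two pitches are 11 semitones apart.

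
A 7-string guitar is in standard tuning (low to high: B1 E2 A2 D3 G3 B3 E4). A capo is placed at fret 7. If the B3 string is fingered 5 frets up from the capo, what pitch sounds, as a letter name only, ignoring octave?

The capo raises the open B3 by 7 semitones to F#4; fretting 5 more gives B3 + 7 + 5 = B3 + 12 semitones, landing on B.

B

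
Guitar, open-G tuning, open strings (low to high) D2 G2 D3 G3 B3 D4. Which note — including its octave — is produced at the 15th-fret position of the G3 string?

G3 is MIDI 55. Adding 15 gives 70, which is A#4.
(Equivalently spelled Bb4.)

A#4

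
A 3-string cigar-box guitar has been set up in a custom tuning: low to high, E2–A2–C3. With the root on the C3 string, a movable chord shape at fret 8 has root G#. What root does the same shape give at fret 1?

C#

Moving from fret 8 to fret 1 shifts the root by -7 semitones.
G# down 7 semitones is C#.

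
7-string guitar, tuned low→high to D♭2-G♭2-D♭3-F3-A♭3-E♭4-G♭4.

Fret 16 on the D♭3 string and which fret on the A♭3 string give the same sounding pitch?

9

Fret 16 on D♭3 is MIDI 49 + 16 = 65 (F4). On the A♭3 string (open MIDI 56), that pitch is 65 − 56 = fret 9.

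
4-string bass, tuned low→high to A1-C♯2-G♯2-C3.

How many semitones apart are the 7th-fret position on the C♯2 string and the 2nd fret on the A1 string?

9 semitones

C♯2 at fret 7 → G♯2 (MIDI 44); A1 at fret 2 → B1 (MIDI 35).
44 − 35 = 9, so the two pitches are 9 semitones apart, with G♯2 the higher.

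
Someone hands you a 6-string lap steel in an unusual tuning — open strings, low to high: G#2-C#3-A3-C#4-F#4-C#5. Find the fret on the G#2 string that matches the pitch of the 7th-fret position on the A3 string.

A3 at fret 7 is A3 + 7 semitones = E4.
The open G#2 string is 13 semitones below the open A3, so the same pitch on the G#2 string lies at fret 7 + 13 = 20.

20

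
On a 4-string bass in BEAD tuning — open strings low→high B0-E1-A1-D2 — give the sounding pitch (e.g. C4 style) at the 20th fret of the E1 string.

Each fret is one semitone, so E1 + 20 = C3.

C3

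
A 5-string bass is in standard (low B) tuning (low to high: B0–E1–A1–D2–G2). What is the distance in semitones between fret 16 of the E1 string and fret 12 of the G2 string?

11 semitones

E1 at fret 16 → G#2 (MIDI 44); G2 at fret 12 → G3 (MIDI 55).
44 − 55 = -11, so the two pitches are 11 semitones apart, with G3 the higher.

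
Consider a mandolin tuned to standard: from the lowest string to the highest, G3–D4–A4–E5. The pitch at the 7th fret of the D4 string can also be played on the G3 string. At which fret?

14

Fret 7 on D4 is MIDI 62 + 7 = 69 (A4). On the G3 string (open MIDI 55), that pitch is 69 − 55 = fret 14.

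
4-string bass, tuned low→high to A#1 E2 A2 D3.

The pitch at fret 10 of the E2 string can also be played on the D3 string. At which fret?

0

E2 at fret 10 is E2 + 10 semitones = D3.
The open D3 string is 10 semitones above the open E2, so the same pitch on the D3 string lies at fret 10 − 10 = 0.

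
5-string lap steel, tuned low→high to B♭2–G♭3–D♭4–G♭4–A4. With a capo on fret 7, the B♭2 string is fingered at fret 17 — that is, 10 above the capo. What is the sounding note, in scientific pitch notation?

The capo raises the open B♭2 by 7 semitones to F3; fretting 10 more gives B♭2 + 7 + 10 = B♭2 + 17 semitones = E♭4.
(Also written D♯.)

E♭4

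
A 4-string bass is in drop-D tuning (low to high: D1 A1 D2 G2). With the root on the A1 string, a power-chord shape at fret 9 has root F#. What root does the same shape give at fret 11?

Moving from fret 9 to fret 11 shifts the root by 2 semitones.
F# up 2 semitones is G#.

G#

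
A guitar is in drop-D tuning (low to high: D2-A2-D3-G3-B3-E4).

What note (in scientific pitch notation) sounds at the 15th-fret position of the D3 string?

F4

The open D3 string plus 15 semitones: D–D#–E–F–…–D#–E–F.
The walk passes from B into C once, so the octave number goes from 3 to 4.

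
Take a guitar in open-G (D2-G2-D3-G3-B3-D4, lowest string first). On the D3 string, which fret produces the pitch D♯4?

13

D♯4 is 13 semitones above the open D3 (D–D#–E–F–…–C#–D–D#), so it sits at fret 13.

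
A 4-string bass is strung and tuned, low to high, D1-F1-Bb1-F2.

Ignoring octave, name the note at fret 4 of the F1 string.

A

Each fret is one semitone, so F1 + 4 = A.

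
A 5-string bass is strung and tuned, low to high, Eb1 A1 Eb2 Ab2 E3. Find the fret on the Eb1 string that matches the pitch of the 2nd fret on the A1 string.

8

A1 at fret 2 is A1 + 2 semitones = B1.
The open Eb1 string is 6 semitones below the open A1, so the same pitch on the Eb1 string lies at fret 2 + 6 = 8.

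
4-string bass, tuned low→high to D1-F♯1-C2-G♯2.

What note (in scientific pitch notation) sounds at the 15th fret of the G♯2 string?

G♯2 is MIDI 44. Adding 15 gives 59, which is B3.

B3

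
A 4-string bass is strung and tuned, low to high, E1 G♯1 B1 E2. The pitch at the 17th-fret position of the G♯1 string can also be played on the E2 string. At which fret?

Fret 17 on G♯1 is MIDI 32 + 17 = 49 (C♯3). On the E2 string (open MIDI 40), that pitch is 49 − 40 = fret 9.

9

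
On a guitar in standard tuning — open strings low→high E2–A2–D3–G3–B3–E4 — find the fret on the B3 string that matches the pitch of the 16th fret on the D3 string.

7

D3 at fret 16 is D3 + 16 semitones = F♯4.
The open B3 string is 9 semitones above the open D3, so the same pitch on the B3 string lies at fret 16 − 9 = 7.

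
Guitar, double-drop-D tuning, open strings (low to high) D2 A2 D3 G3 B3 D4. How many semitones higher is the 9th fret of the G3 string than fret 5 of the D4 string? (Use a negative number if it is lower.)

-3 semitones

G3 at fret 9 → E4 (MIDI 64); D4 at fret 5 → G4 (MIDI 67).
64 − 67 = -3, so the two pitches are 3 semitones apart.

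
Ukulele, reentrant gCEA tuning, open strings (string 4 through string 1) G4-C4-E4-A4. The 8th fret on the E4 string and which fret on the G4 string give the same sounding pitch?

Fret 8 on E4 is MIDI 64 + 8 = 72 (C5). On the G4 string (open MIDI 67), that pitch is 72 − 67 = fret 5.

5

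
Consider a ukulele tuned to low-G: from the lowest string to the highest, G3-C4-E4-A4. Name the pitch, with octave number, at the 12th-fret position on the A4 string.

A4 is MIDI 69. Adding 12 gives 81, which is A5.

A5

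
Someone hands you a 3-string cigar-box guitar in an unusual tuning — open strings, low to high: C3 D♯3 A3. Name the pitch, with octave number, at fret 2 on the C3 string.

C3 is MIDI 48. Adding 2 gives 50, which is D3.

D3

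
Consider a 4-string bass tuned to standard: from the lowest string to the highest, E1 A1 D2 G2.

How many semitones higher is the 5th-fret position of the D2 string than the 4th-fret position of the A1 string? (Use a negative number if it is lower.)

6 semitones

D2 at fret 5 → G2 (MIDI 43); A1 at fret 4 → C#2 (MIDI 37).
43 − 37 = 6, so the two pitches are 6 semitones apart.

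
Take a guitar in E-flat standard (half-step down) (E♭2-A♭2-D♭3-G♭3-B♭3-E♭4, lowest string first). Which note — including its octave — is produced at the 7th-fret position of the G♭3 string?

D♭4

The open G♭3 string plus 7 semitones: Gb–G–Ab–A–Bb–B–C–Db.
The walk passes from B into C once, so the octave number goes from 3 to 4.
(Equivalently spelled C♯4.)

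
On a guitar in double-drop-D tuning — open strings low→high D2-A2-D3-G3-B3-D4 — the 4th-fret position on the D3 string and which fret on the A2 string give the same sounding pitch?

D3 at fret 4 is D3 + 4 semitones = F♯3.
The open A2 string is 5 semitones below the open D3, so the same pitch on the A2 string lies at fret 4 + 5 = 9.

9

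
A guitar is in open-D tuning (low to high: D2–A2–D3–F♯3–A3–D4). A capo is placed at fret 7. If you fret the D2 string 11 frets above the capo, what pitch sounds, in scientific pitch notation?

The capo raises the open D2 by 7 semitones to A2; fretting 11 more gives D2 + 7 + 11 = D2 + 18 semitones = G♯3.
(Also written A♭.)

G♯3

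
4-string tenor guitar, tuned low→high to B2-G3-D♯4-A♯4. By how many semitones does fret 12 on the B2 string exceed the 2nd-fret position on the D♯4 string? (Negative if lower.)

-6 semitones

B2 at fret 12 → B3 (MIDI 59); D♯4 at fret 2 → F4 (MIDI 65).
59 − 65 = -6, so the two pitches are 6 semitones apart.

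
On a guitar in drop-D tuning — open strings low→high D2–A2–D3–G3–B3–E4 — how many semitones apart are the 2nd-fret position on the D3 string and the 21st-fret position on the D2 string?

7 semitones

D3 at fret 2 → E3 (MIDI 52); D2 at fret 21 → B3 (MIDI 59).
52 − 59 = -7, so the two pitches are 7 semitones apart, with B3 the higher.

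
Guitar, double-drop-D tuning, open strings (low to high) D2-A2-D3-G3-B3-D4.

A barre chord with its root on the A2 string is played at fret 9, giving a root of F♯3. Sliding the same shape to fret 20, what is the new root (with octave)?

F4

Moving from fret 9 to fret 20 shifts the root by 11 semitones.
F♯3 up 11 semitones is F4.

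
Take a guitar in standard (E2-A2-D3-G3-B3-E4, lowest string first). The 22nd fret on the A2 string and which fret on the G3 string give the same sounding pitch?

Fret 22 on A2 is MIDI 45 + 22 = 67 (G4). On the G3 string (open MIDI 55), that pitch is 67 − 55 = fret 12.

12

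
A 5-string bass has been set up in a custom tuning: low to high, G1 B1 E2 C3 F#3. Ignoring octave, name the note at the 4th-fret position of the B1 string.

D#

The open B1 string plus 4 semitones: B–C–C#–D–D#.
(Equivalently spelled Eb.)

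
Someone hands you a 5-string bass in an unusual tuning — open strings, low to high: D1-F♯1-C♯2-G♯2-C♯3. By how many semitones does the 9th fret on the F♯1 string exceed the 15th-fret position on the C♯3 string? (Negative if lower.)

-25 semitones

F♯1 at fret 9 → D♯2 (MIDI 39); C♯3 at fret 15 → E4 (MIDI 64).
39 − 64 = -25, so the two pitches are 25 semitones apart.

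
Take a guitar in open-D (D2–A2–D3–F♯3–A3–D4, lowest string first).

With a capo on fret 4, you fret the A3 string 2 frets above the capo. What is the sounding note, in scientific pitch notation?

The capo raises the open A3 by 4 semitones to C♯4; fretting 2 more gives A3 + 4 + 2 = A3 + 6 semitones = D♯4.

D♯4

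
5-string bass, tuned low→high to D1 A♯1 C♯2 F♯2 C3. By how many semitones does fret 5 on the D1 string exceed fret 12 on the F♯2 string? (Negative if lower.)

D1 at fret 5 → G1 (MIDI 31); F♯2 at fret 12 → F♯3 (MIDI 54).
31 − 54 = -23, so the two pitches are 23 semitones apart.

-23 semitones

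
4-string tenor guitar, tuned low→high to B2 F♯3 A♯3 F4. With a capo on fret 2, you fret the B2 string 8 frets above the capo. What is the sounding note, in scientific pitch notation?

The capo raises the open B2 by 2 semitones to C♯3; fretting 8 more gives B2 + 2 + 8 = B2 + 10 semitones = A3.

A3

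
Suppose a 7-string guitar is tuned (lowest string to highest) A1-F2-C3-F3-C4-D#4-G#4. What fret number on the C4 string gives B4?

11

B4 is 11 semitones above the open C4 (C–C#–D–D#–…–A–A#–B), so it sits at fret 11.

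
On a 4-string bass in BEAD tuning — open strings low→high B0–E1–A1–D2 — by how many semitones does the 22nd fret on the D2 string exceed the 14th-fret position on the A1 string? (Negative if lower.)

13 semitones

D2 at fret 22 → C4 (MIDI 60); A1 at fret 14 → B2 (MIDI 47).
60 − 47 = 13, so the two pitches are 13 semitones apart.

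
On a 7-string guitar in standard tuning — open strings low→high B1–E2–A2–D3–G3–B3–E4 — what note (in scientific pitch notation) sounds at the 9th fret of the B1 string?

G#2

B1 is MIDI 35. Adding 9 gives 44, which is G#2.
(Equivalently spelled Ab2.)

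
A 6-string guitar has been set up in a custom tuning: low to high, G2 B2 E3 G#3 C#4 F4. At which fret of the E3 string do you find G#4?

G#4 is 16 semitones above the open E3 (E–F–F#–G–…–F#–G–G#), so it sits at fret 16.

16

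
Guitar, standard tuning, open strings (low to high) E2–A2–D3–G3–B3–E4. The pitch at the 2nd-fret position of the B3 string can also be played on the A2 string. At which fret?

B3 at fret 2 is B3 + 2 semitones = C♯4.
The open A2 string is 14 semitones below the open B3, so the same pitch on the A2 string lies at fret 2 + 14 = 16.

16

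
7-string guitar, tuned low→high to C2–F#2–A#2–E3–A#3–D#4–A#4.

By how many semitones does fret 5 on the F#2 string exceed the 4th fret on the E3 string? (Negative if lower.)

-9 semitones

F#2 at fret 5 → B2 (MIDI 47); E3 at fret 4 → G#3 (MIDI 56).
47 − 56 = -9, so the two pitches are 9 semitones apart.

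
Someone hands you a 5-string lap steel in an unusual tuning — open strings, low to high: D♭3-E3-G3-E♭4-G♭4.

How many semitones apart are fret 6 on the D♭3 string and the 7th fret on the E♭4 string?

15 semitones

D♭3 at fret 6 → G3 (MIDI 55); E♭4 at fret 7 → B♭4 (MIDI 70).
55 − 70 = -15, so the two pitches are 15 semitones apart, with B♭4 the higher.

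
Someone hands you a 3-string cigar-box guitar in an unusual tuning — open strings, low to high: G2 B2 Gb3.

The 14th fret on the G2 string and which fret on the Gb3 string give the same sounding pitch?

3

G2 at fret 14 is G2 + 14 semitones = A3.
The open Gb3 string is 11 semitones above the open G2, so the same pitch on the Gb3 string lies at fret 14 − 11 = 3.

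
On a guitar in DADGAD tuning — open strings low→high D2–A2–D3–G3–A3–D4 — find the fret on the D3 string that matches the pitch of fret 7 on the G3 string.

Fret 7 on G3 is MIDI 55 + 7 = 62 (D4). On the D3 string (open MIDI 50), that pitch is 62 − 50 = fret 12.

12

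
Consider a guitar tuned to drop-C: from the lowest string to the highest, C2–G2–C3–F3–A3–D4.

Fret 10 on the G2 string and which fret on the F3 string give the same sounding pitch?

Fret 10 on G2 is MIDI 43 + 10 = 53 (F3). On the F3 string (open MIDI 53), that pitch is 53 − 53 = fret 0.

0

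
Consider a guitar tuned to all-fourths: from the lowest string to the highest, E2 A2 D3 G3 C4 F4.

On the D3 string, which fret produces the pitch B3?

9

B3 is 9 semitones above the open D3 (D–D#–E–F–F#–G–G#–A–A#–B), so it sits at fret 9.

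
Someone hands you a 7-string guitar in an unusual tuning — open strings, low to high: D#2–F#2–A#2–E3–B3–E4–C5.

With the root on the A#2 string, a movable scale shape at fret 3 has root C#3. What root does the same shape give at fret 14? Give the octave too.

Moving from fret 3 to fret 14 shifts the root by 11 semitones.
C#3 up 11 semitones is C4.

C4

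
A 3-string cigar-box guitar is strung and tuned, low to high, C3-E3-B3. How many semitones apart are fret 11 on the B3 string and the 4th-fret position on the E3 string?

B3 at fret 11 → B♭4 (MIDI 70); E3 at fret 4 → A♭3 (MIDI 56).
70 − 56 = 14, so the two pitches are 14 semitones apart, with B♭4 the higher.

14 semitones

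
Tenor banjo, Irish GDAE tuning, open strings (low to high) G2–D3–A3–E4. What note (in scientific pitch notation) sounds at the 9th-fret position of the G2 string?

Each fret is one semitone, so G2 + 9 = E3.

E3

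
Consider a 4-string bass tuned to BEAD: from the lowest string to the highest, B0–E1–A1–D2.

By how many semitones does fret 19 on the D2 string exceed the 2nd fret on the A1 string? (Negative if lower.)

D2 at fret 19 → A3 (MIDI 57); A1 at fret 2 → B1 (MIDI 35).
57 − 35 = 22, so the two pitches are 22 semitones apart.

22 semitones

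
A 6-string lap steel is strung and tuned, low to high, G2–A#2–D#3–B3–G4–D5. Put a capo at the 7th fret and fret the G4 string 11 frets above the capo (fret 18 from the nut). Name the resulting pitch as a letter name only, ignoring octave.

C#

The capo raises the open G4 by 7 semitones to D5; fretting 11 more gives G4 + 7 + 11 = G4 + 18 semitones, landing on C#.
(Also written Db.)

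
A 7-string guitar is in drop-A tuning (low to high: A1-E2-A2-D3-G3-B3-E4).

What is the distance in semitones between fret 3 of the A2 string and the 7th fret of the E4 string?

A2 at fret 3 → C3 (MIDI 48); E4 at fret 7 → B4 (MIDI 71).
48 − 71 = -23, so the two pitches are 23 semitones apart, with B4 the higher.

23 semitones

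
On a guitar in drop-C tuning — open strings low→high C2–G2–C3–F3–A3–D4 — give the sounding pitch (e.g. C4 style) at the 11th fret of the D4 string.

C#5

The open D4 string plus 11 semitones: D–D#–E–F–…–B–C–C#.
The walk passes from B into C once, so the octave number goes from 4 to 5.
(Equivalently spelled Db5.)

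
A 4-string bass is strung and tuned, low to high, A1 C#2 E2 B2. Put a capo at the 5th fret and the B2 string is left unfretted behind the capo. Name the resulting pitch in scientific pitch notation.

E3

The capo raises the open B2 by 5 semitones to E3; fretting 0 more gives B2 + 5 + 0 = B2 + 5 semitones = E3.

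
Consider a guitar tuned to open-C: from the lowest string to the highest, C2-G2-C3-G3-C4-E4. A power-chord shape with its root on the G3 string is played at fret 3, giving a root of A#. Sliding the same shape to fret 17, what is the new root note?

C

Moving from fret 3 to fret 17 shifts the root by 14 semitones.
A# up 14 semitones is C.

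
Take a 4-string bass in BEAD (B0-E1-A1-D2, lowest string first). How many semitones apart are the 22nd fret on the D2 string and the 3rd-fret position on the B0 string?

D2 at fret 22 → C4 (MIDI 60); B0 at fret 3 → D1 (MIDI 26).
60 − 26 = 34, so the two pitches are 34 semitones apart, with C4 the higher.

34 semitones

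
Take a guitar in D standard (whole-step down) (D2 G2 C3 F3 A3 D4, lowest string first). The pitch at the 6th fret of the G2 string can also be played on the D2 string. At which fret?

11

G2 at fret 6 is G2 + 6 semitones = C♯3.
The open D2 string is 5 semitones below the open G2, so the same pitch on the D2 string lies at fret 6 + 5 = 11.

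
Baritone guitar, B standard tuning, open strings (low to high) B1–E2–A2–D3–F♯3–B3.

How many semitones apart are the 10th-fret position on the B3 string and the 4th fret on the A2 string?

20 semitones

B3 at fret 10 → A4 (MIDI 69); A2 at fret 4 → C♯3 (MIDI 49).
69 − 49 = 20, so the two pitches are 20 semitones apart, with A4 the higher.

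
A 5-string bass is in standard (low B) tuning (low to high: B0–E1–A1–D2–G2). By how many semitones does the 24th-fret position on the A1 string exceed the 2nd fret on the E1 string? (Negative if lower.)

27 semitones

A1 at fret 24 → A3 (MIDI 57); E1 at fret 2 → F#1 (MIDI 30).
57 − 30 = 27, so the two pitches are 27 semitones apart.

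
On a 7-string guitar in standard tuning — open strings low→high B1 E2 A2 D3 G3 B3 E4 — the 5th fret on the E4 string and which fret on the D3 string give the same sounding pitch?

E4 at fret 5 is E4 + 5 semitones = A4.
The open D3 string is 14 semitones below the open E4, so the same pitch on the D3 string lies at fret 5 + 14 = 19.

19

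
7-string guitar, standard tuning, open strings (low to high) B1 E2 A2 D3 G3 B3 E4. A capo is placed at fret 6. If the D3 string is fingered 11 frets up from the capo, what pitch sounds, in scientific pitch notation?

The capo raises the open D3 by 6 semitones to G#3; fretting 11 more gives D3 + 6 + 11 = D3 + 17 semitones = G4.

G4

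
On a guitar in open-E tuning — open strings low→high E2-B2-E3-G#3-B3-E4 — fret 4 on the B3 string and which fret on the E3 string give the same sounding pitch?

B3 at fret 4 is B3 + 4 semitones = D#4.
The open E3 string is 7 semitones below the open B3, so the same pitch on the E3 string lies at fret 4 + 7 = 11.

11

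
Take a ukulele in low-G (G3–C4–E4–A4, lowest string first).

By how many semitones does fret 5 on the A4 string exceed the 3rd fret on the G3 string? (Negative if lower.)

A4 at fret 5 → D5 (MIDI 74); G3 at fret 3 → A#3 (MIDI 58).
74 − 58 = 16, so the two pitches are 16 semitones apart.

16 semitones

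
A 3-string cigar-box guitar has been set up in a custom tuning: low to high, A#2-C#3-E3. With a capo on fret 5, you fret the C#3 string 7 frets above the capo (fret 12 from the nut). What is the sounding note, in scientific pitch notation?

The capo raises the open C#3 by 5 semitones to F#3; fretting 7 more gives C#3 + 5 + 7 = C#3 + 12 semitones = C#4.
(Also written Db.)

C#4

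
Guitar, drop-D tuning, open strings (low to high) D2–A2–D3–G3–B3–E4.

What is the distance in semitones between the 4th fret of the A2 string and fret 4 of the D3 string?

5 semitones

A2 at fret 4 → C#3 (MIDI 49); D3 at fret 4 → F#3 (MIDI 54).
49 − 54 = -5, so the two pitches are 5 semitones apart, with F#3 the higher.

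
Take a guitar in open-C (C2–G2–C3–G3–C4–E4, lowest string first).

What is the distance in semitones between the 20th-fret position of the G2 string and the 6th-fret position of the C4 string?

G2 at fret 20 → D#4 (MIDI 63); C4 at fret 6 → F#4 (MIDI 66).
63 − 66 = -3, so the two pitches are 3 semitones apart, with F#4 the higher.

3 semitones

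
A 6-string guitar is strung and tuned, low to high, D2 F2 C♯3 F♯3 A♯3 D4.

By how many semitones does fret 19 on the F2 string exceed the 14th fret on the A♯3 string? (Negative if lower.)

F2 at fret 19 → C4 (MIDI 60); A♯3 at fret 14 → C5 (MIDI 72).
60 − 72 = -12, so the two pitches are 12 semitones apart.

-12 semitones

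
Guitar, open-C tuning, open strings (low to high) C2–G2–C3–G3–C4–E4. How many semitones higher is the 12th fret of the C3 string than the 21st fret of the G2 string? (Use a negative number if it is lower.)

-4 semitones

C3 at fret 12 → C4 (MIDI 60); G2 at fret 21 → E4 (MIDI 64).
60 − 64 = -4, so the two pitches are 4 semitones apart.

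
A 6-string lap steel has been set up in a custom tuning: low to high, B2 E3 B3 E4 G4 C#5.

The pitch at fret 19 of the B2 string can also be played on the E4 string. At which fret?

B2 at fret 19 is B2 + 19 semitones = F#4.
The open E4 string is 17 semitones above the open B2, so the same pitch on the E4 string lies at fret 19 − 17 = 2.

2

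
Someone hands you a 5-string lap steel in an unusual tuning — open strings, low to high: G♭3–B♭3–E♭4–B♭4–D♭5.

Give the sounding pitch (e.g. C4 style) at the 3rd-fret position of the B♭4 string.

The open B♭4 string plus 3 semitones: Bb–B–C–Db.
The walk passes from B into C once, so the octave number goes from 4 to 5.
(Equivalently spelled C♯5.)

D♭5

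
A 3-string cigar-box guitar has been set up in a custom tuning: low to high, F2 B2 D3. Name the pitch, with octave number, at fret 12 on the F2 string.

The open F2 string plus 12 semitones: F–F#–G–G#–…–D#–E–F.
The walk passes from B into C once, so the octave number goes from 2 to 3.

F3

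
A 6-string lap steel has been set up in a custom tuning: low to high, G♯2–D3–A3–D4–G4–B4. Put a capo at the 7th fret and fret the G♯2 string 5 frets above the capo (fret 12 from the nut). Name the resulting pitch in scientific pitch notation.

G♯3

The capo raises the open G♯2 by 7 semitones to D♯3; fretting 5 more gives G♯2 + 7 + 5 = G♯2 + 12 semitones = G♯3.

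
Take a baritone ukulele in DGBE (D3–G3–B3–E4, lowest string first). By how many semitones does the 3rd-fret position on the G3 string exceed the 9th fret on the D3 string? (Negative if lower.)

G3 at fret 3 → A♯3 (MIDI 58); D3 at fret 9 → B3 (MIDI 59).
58 − 59 = -1, so the two pitches are 1 semitone apart.

-1 semitone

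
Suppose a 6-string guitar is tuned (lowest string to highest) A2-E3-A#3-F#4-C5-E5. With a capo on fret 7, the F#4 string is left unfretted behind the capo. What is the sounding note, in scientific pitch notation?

C#5

The capo raises the open F#4 by 7 semitones to C#5; fretting 0 more gives F#4 + 7 + 0 = F#4 + 7 semitones = C#5.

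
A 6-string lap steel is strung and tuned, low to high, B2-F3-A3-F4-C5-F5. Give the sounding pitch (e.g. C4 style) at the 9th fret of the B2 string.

G#3

B2 is MIDI 47. Adding 9 gives 56, which is G#3.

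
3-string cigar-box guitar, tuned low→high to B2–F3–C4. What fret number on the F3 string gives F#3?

F#3 is 1 semitone above the open F3 (F–F#), so it sits at fret 1.

1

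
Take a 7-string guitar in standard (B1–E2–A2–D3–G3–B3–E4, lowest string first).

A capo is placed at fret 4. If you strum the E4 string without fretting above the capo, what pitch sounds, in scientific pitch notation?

G♯4

The capo raises the open E4 by 4 semitones to G♯4; fretting 0 more gives E4 + 4 + 0 = E4 + 4 semitones = G♯4.
(Also written A♭.)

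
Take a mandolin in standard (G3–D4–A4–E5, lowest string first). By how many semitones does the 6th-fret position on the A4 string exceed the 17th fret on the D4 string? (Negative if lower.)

-4 semitones

A4 at fret 6 → D#5 (MIDI 75); D4 at fret 17 → G5 (MIDI 79).
75 − 79 = -4, so the two pitches are 4 semitones apart.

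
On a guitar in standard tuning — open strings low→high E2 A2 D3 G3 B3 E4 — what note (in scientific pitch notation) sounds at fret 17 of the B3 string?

E5

The open B3 string plus 17 semitones: B–C–C#–D–…–D–D#–E.
The walk passes from B into C 2 times, so the octave number goes from 3 to 5.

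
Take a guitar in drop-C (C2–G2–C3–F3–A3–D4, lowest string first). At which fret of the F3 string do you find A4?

16

A4 is 16 semitones above the open F3 (F–F#–G–G#–…–G–G#–A), so it sits at fret 16.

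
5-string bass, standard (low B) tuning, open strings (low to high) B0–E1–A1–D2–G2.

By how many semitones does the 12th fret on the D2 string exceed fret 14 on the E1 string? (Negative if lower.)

8 semitones

D2 at fret 12 → D3 (MIDI 50); E1 at fret 14 → F#2 (MIDI 42).
50 − 42 = 8, so the two pitches are 8 semitones apart.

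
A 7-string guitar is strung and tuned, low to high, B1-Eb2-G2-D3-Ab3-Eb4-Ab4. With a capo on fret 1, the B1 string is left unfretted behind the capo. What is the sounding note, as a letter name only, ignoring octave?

The capo raises the open B1 by 1 semitone to C2; fretting 0 more gives B1 + 1 + 0 = B1 + 1 semitone, landing on C.

C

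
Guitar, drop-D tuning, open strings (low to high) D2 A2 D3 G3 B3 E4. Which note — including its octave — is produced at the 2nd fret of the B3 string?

B3 is MIDI 59. Adding 2 gives 61, which is C♯4.
(Equivalently spelled D♭4.)

C♯4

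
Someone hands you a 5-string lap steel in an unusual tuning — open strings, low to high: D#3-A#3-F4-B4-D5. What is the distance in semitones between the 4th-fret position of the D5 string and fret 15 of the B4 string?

8 semitones

D5 at fret 4 → F#5 (MIDI 78); B4 at fret 15 → D6 (MIDI 86).
78 − 86 = -8, so the two pitches are 8 semitones apart, with D6 the higher.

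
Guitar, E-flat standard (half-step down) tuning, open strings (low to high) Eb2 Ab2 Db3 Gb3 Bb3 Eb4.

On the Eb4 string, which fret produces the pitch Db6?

22

Db6 is 22 semitones above the open Eb4 (Eb–E–F–Gb–…–B–C–Db), so it sits at fret 22.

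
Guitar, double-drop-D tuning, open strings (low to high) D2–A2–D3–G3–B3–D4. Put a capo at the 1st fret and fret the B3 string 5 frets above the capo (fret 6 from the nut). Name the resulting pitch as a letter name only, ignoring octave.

F

The capo raises the open B3 by 1 semitone to C4; fretting 5 more gives B3 + 1 + 5 = B3 + 6 semitones, landing on F.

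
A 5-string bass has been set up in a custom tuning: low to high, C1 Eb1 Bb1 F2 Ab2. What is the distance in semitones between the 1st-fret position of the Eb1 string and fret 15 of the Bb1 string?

21 semitones

Eb1 at fret 1 → E1 (MIDI 28); Bb1 at fret 15 → Db3 (MIDI 49).
28 − 49 = -21, so the two pitches are 21 semitones apart, with Db3 the higher.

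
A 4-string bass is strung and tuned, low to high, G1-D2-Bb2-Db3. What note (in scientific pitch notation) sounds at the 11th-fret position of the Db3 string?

Each fret is one semitone, so Db3 + 11 = C4.

C4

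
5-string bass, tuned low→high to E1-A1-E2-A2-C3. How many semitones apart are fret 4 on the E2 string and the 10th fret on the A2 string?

E2 at fret 4 → G#2 (MIDI 44); A2 at fret 10 → G3 (MIDI 55).
44 − 55 = -11, so the two pitches are 11 semitones apart, with G3 the higher.

11 semitones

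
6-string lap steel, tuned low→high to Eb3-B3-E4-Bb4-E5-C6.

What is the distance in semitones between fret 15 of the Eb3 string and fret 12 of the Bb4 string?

Eb3 at fret 15 → Gb4 (MIDI 66); Bb4 at fret 12 → Bb5 (MIDI 82).
66 − 82 = -16, so the two pitches are 16 semitones apart, with Bb5 the higher.

16 semitones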